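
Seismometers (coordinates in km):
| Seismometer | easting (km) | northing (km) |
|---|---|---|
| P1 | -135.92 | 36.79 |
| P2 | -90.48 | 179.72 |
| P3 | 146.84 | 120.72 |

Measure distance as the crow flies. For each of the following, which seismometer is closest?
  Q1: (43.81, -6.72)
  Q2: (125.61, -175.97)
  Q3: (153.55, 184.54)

Q1→P3; Q2→P3; Q3→P3

Q1 at (43.81, -6.72):
  P1: √((-179.73)² + (43.51)²) = √(32302.8729 + 1893.1201) = 184.92 km
  P2: √((-134.29)² + (186.44)²) = √(18033.8041 + 34759.8736) = 229.77 km
  P3: √((103.03)² + (127.44)²) = √(10615.1809 + 16240.9536) = 163.88 km
  → nearest: P3 (163.88 km)
Q2 at (125.61, -175.97):
  P1: √((-261.53)² + (212.76)²) = √(68397.9409 + 45266.8176) = 337.14 km
  P2: √((-216.09)² + (355.69)²) = √(46694.8881 + 126515.3761) = 416.19 km
  P3: √((21.23)² + (296.69)²) = √(450.7129 + 88024.9561) = 297.45 km
  → nearest: P3 (297.45 km)
Q3 at (153.55, 184.54):
  P1: √((-289.47)² + (-147.75)²) = √(83792.8809 + 21830.0625) = 325.00 km
  P2: √((-244.03)² + (-4.82)²) = √(59550.6409 + 23.2324) = 244.08 km
  P3: √((-6.71)² + (-63.82)²) = √(45.0241 + 4072.9924) = 64.17 km
  → nearest: P3 (64.17 km)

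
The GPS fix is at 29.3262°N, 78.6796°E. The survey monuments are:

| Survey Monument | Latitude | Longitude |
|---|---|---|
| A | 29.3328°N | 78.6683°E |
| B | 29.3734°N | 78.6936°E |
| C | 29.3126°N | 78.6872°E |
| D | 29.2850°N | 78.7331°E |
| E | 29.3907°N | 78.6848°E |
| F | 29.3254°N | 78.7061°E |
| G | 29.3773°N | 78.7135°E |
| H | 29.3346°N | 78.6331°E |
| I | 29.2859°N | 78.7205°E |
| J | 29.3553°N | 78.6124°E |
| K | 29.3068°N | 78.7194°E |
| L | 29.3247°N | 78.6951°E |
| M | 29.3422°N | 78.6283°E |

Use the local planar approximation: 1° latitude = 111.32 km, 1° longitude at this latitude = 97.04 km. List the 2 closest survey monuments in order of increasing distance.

Distances from 29.3262°N, 78.6796°E:
A: √((0.0066·111.32)² + (-0.0113·97.04)²) = √(0.539802 + 1.202426) = 1.3199 km
B: √((0.0472·111.32)² + (0.0140·97.04)²) = √(27.607711 + 1.845685) = 5.4271 km
C: √((-0.0136·111.32)² + (0.0076·97.04)²) = √(2.292051 + 0.543912) = 1.6840 km
D: √((-0.0412·111.32)² + (0.0535·97.04)²) = √(21.034918 + 26.953126) = 6.9273 km
E: √((0.0645·111.32)² + (0.0052·97.04)²) = √(51.554410 + 0.254629) = 7.1978 km
F: √((-0.0008·111.32)² + (0.0265·97.04)²) = √(0.007931 + 6.612921) = 2.5731 km
G: √((0.0511·111.32)² + (0.0339·97.04)²) = √(32.358486 + 10.821837) = 6.5712 km
H: √((0.0084·111.32)² + (-0.0465·97.04)²) = √(0.874390 + 20.361393) = 4.6082 km
I: √((-0.0403·111.32)² + (0.0409·97.04)²) = √(20.125955 + 15.752453) = 5.9899 km
J: √((0.0291·111.32)² + (-0.0672·97.04)²) = √(10.493790 + 42.524589) = 7.2814 km
K: √((-0.0194·111.32)² + (0.0398·97.04)²) = √(4.663907 + 14.916527) = 4.4250 km
L: √((-0.0015·111.32)² + (0.0155·97.04)²) = √(0.027882 + 2.262377) = 1.5134 km
M: √((0.0160·111.32)² + (-0.0513·97.04)²) = √(3.172388 + 24.781997) = 5.2872 km
Sorted: A (1.3199 km) < L (1.5134 km) < C (1.6840 km) < F (2.5731 km) < …

A, L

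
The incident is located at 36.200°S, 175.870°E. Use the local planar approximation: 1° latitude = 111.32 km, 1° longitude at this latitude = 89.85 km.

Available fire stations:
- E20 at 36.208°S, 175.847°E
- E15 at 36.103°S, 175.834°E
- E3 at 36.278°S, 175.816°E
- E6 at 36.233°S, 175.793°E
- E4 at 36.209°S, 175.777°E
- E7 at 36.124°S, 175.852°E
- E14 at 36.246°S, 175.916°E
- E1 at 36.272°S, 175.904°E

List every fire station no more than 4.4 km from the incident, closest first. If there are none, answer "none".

Distances from 36.200°S, 175.870°E:
E20: √((-0.008·111.32)² + (-0.023·89.85)²) = √(0.79310 + 4.27063) = 2.250 km
E15: √((0.097·111.32)² + (-0.036·89.85)²) = √(116.59767 + 10.46264) = 11.272 km
E3: √((-0.078·111.32)² + (-0.054·89.85)²) = √(75.39379 + 23.54093) = 9.947 km
E6: √((-0.033·111.32)² + (-0.077·89.85)²) = √(13.49504 + 47.86495) = 7.833 km
E4: √((-0.009·111.32)² + (-0.093·89.85)²) = √(1.00376 + 69.82357) = 8.416 km
E7: √((0.076·111.32)² + (-0.018·89.85)²) = √(71.57701 + 2.61566) = 8.614 km
E14: √((-0.046·111.32)² + (0.046·89.85)²) = √(26.22177 + 17.08252) = 6.581 km
E1: √((-0.072·111.32)² + (0.034·89.85)²) = √(64.24087 + 9.33241) = 8.577 km
Threshold 4.4 km: E20 (2.250 km) is within range.

E20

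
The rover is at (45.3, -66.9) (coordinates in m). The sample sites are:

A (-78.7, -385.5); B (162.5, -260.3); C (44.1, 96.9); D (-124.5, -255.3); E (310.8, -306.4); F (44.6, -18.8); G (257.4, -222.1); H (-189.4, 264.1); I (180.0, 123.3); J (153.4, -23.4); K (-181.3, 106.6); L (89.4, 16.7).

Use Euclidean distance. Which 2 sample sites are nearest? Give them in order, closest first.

Distances from (45.3, -66.9):
A: √((-124.0)² + (-318.6)²) = √(15376.000 + 101505.960) = 341.9 m
B: √((117.2)² + (-193.4)²) = √(13735.840 + 37403.560) = 226.1 m
C: √((-1.2)² + (163.8)²) = √(1.440 + 26830.440) = 163.8 m
D: √((-169.8)² + (-188.4)²) = √(28832.040 + 35494.560) = 253.6 m
E: √((265.5)² + (-239.5)²) = √(70490.250 + 57360.250) = 357.6 m
F: √((-0.7)² + (48.1)²) = √(0.490 + 2313.610) = 48.1 m
G: √((212.1)² + (-155.2)²) = √(44986.410 + 24087.040) = 262.8 m
H: √((-234.7)² + (331.0)²) = √(55084.090 + 109561.000) = 405.8 m
I: √((134.7)² + (190.2)²) = √(18144.090 + 36176.040) = 233.1 m
J: √((108.1)² + (43.5)²) = √(11685.610 + 1892.250) = 116.5 m
K: √((-226.6)² + (173.5)²) = √(51347.560 + 30102.250) = 285.4 m
L: √((44.1)² + (83.6)²) = √(1944.810 + 6988.960) = 94.5 m
Sorted: F (48.1 m) < L (94.5 m) < J (116.5 m) < C (163.8 m) < …

F, L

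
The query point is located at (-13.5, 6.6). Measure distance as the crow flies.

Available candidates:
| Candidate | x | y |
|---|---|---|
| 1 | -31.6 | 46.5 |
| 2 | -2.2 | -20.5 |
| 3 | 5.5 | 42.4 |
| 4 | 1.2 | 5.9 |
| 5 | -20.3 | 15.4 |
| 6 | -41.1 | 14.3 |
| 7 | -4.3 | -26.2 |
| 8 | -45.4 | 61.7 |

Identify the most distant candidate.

Distances from (-13.5, 6.6):
1: √((-18.1)² + (39.9)²) = √(327.610 + 1592.010) = 43.8
2: √((11.3)² + (-27.1)²) = √(127.690 + 734.410) = 29.4
3: √((19.0)² + (35.8)²) = √(361.000 + 1281.640) = 40.5
4: √((14.7)² + (-0.7)²) = √(216.090 + 0.490) = 14.7
5: √((-6.8)² + (8.8)²) = √(46.240 + 77.440) = 11.1
6: √((-27.6)² + (7.7)²) = √(761.760 + 59.290) = 28.7
7: √((9.2)² + (-32.8)²) = √(84.640 + 1075.840) = 34.1
8: √((-31.9)² + (55.1)²) = √(1017.610 + 3036.010) = 63.7
Maximum: 8 at 63.7.

8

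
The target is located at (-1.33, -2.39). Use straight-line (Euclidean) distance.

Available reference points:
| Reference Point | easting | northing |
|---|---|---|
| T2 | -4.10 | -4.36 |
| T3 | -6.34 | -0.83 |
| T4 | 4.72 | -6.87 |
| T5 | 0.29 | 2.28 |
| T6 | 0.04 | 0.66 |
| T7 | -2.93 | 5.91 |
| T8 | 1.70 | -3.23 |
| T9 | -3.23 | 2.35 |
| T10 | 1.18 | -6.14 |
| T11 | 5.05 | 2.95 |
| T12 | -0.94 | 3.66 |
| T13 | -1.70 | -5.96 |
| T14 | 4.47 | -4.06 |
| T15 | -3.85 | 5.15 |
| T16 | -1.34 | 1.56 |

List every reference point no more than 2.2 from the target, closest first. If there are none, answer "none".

none

Distances from (-1.33, -2.39):
T2: 3.40
T3: 5.25
T4: 7.53
T5: 4.94
T6: 3.34
T7: 8.45
T8: 3.14
T9: 5.11
T10: 4.51
T11: 8.32
T12: 6.06
T13: 3.59
T14: 6.04
T15: 7.95
T16: 3.95
Threshold 2.2: none within range.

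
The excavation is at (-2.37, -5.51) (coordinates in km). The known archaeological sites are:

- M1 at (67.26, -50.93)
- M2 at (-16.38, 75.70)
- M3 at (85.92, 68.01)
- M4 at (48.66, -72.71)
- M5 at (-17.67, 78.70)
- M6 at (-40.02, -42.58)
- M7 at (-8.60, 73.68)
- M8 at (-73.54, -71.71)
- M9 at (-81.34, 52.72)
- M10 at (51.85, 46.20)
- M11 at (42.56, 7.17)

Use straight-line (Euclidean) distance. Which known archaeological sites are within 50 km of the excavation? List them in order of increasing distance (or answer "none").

Distances from (-2.37, -5.51):
M1: √((69.63)² + (-45.42)²) = √(4848.3369 + 2062.9764) = 83.13 km
M2: √((-14.01)² + (81.21)²) = √(196.2801 + 6595.0641) = 82.41 km
M3: √((88.29)² + (73.52)²) = √(7795.1241 + 5405.1904) = 114.89 km
M4: √((51.03)² + (-67.20)²) = √(2604.0609 + 4515.8400) = 84.38 km
M5: √((-15.30)² + (84.21)²) = √(234.0900 + 7091.3241) = 85.59 km
M6: √((-37.65)² + (-37.07)²) = √(1417.5225 + 1374.1849) = 52.84 km
M7: √((-6.23)² + (79.19)²) = √(38.8129 + 6271.0561) = 79.43 km
M8: √((-71.17)² + (-66.20)²) = √(5065.1689 + 4382.4400) = 97.20 km
M9: √((-78.97)² + (58.23)²) = √(6236.2609 + 3390.7329) = 98.12 km
M10: √((54.22)² + (51.71)²) = √(2939.8084 + 2673.9241) = 74.92 km
M11: √((44.93)² + (12.68)²) = √(2018.7049 + 160.7824) = 46.68 km
Threshold 50 km: M11 (46.68 km) is within range.

M11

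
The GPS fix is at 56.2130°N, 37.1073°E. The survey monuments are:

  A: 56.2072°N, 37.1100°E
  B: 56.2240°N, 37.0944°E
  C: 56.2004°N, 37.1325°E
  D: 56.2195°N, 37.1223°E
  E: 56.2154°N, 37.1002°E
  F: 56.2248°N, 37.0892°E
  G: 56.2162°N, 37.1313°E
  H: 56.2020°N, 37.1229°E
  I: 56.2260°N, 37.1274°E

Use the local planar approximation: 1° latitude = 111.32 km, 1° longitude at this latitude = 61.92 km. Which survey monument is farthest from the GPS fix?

C

Distances from 56.2130°N, 37.1073°E:
A: √((-0.0058·111.32)² + (0.0027·61.92)²) = √(0.416872 + 0.027950) = 0.6669 km
B: √((0.0110·111.32)² + (-0.0129·61.92)²) = √(1.499449 + 0.638030) = 1.4620 km
C: √((-0.0126·111.32)² + (0.0252·61.92)²) = √(1.967377 + 2.434798) = 2.0981 km
D: √((0.0065·111.32)² + (0.0150·61.92)²) = √(0.523568 + 0.862669) = 1.1774 km
E: √((0.0024·111.32)² + (-0.0071·61.92)²) = √(0.071379 + 0.193276) = 0.5144 km
F: √((0.0118·111.32)² + (-0.0181·61.92)²) = √(1.725482 + 1.256085) = 1.7267 km
G: √((0.0032·111.32)² + (0.0240·61.92)²) = √(0.126896 + 2.208434) = 1.5282 km
H: √((-0.0110·111.32)² + (0.0156·61.92)²) = √(1.499449 + 0.933063) = 1.5597 km
I: √((0.0130·111.32)² + (0.0201·61.92)²) = √(2.094272 + 1.549009) = 1.9087 km
Maximum: C at 2.0981 km.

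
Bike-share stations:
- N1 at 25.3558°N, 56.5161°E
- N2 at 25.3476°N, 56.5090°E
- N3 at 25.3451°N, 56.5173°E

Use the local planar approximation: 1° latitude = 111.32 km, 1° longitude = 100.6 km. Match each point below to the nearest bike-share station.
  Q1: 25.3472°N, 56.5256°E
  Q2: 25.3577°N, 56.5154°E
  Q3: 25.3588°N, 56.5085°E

Q1→N3; Q2→N1; Q3→N1

Q1 at 25.3472°N, 56.5256°E:
  N1: 1.3527 km
  N2: 1.6706 km
  N3: 0.8671 km
  → nearest: N3 (0.8671 km)
Q2 at 25.3577°N, 56.5154°E:
  N1: 0.2229 km
  N2: 1.2956 km
  N3: 1.4156 km
  → nearest: N1 (0.2229 km)
Q3 at 25.3588°N, 56.5085°E:
  N1: 0.8343 km
  N2: 1.2478 km
  N3: 1.7634 km
  → nearest: N1 (0.8343 km)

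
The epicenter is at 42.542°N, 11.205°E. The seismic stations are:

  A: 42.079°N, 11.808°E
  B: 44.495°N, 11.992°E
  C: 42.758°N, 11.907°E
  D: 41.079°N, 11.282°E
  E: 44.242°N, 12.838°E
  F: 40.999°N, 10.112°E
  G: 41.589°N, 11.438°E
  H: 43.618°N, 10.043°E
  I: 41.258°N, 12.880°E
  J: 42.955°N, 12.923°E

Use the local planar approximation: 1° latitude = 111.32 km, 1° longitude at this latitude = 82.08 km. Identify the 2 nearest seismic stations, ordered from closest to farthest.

Distances from 42.542°N, 11.205°E:
A: 71.457 km
B: 226.802 km
C: 62.436 km
D: 162.984 km
E: 231.903 km
F: 193.784 km
G: 107.798 km
H: 153.115 km
I: 198.324 km
J: 148.319 km
Sorted: C (62.436 km) < A (71.457 km) < G (107.798 km) < J (148.319 km) < …

C, A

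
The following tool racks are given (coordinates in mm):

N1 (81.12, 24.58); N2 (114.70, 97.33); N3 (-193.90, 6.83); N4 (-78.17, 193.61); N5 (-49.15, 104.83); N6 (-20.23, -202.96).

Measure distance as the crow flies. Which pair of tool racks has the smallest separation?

Pairwise distances:
N1–N2: √((33.58)² + (72.75)²) = √(1127.6164 + 5292.5625) = 80.13 mm
N1–N3: √((-275.02)² + (-17.75)²) = √(75636.0004 + 315.0625) = 275.59 mm
N1–N4: √((-159.29)² + (169.03)²) = √(25373.3041 + 28571.1409) = 232.26 mm
N1–N5: √((-130.27)² + (80.25)²) = √(16970.2729 + 6440.0625) = 153.00 mm
N1–N6: √((-101.35)² + (-227.54)²) = √(10271.8225 + 51774.4516) = 249.09 mm
N2–N3: √((-308.60)² + (-90.50)²) = √(95233.9600 + 8190.2500) = 321.60 mm
N2–N4: √((-192.87)² + (96.28)²) = √(37198.8369 + 9269.8384) = 215.57 mm
N2–N5: √((-163.85)² + (7.50)²) = √(26846.8225 + 56.2500) = 164.02 mm
N2–N6: √((-134.93)² + (-300.29)²) = √(18206.1049 + 90174.0841) = 329.21 mm
N3–N4: √((115.73)² + (186.78)²) = √(13393.4329 + 34886.7684) = 219.73 mm
N3–N5: √((144.75)² + (98.00)²) = √(20952.5625 + 9604.0000) = 174.80 mm
N3–N6: √((173.67)² + (-209.79)²) = √(30161.2689 + 44011.8441) = 272.35 mm
N4–N5: √((29.02)² + (-88.78)²) = √(842.1604 + 7881.8884) = 93.40 mm
N4–N6: √((57.94)² + (-396.57)²) = √(3357.0436 + 157267.7649) = 400.78 mm
N5–N6: √((28.92)² + (-307.79)²) = √(836.3664 + 94734.6841) = 309.15 mm
Closest pair: N1–N2 at 80.13 mm.

N1 and N2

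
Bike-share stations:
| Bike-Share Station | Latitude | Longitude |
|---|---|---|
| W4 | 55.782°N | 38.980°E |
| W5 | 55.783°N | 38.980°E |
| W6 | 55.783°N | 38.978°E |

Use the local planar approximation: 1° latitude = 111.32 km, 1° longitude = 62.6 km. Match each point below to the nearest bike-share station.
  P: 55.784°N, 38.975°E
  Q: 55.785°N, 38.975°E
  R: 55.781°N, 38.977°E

P→W6; Q→W6; R→W4

P at 55.784°N, 38.975°E:
  W4: √((-0.002·111.32)² + (0.005·62.6)²) = √(0.04956857 + 0.09796900) = 0.384106 km
  W5: √((-0.001·111.32)² + (0.005·62.6)²) = √(0.01239214 + 0.09796900) = 0.332206 km
  W6: √((-0.001·111.32)² + (0.003·62.6)²) = √(0.01239214 + 0.03526884) = 0.218314 km
  → nearest: W6 (0.218314 km)
Q at 55.785°N, 38.975°E:
  W4: √((-0.003·111.32)² + (0.005·62.6)²) = √(0.11152928 + 0.09796900) = 0.457710 km
  W5: √((-0.002·111.32)² + (0.005·62.6)²) = √(0.04956857 + 0.09796900) = 0.384106 km
  W6: √((-0.002·111.32)² + (0.003·62.6)²) = √(0.04956857 + 0.03526884) = 0.291269 km
  → nearest: W6 (0.291269 km)
R at 55.781°N, 38.977°E:
  W4: √((0.001·111.32)² + (0.003·62.6)²) = √(0.01239214 + 0.03526884) = 0.218314 km
  W5: √((0.002·111.32)² + (0.003·62.6)²) = √(0.04956857 + 0.03526884) = 0.291269 km
  W6: √((0.002·111.32)² + (0.001·62.6)²) = √(0.04956857 + 0.00391876) = 0.231273 km
  → nearest: W4 (0.218314 km)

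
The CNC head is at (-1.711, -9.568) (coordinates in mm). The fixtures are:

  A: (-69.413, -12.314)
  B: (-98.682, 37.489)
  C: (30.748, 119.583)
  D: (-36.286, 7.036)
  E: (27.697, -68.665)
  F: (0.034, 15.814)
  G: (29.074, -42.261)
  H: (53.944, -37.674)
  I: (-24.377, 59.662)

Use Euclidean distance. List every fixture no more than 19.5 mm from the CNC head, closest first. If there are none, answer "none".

none

Distances from (-1.711, -9.568):
A: √((-67.702)² + (-2.746)²) = √(4583.56080 + 7.54052) = 67.758 mm
B: √((-96.971)² + (47.057)²) = √(9403.37484 + 2214.36125) = 107.786 mm
C: √((32.459)² + (129.151)²) = √(1053.58668 + 16679.98080) = 133.167 mm
D: √((-34.575)² + (16.604)²) = √(1195.43063 + 275.69282) = 38.355 mm
E: √((29.408)² + (-59.097)²) = √(864.83046 + 3492.45541) = 66.010 mm
F: √((1.745)² + (25.382)²) = √(3.04503 + 644.24592) = 25.442 mm
G: √((30.785)² + (-32.693)²) = √(947.71623 + 1068.83225) = 44.906 mm
H: √((55.655)² + (-28.106)²) = √(3097.47903 + 789.94724) = 62.349 mm
I: √((-22.666)² + (69.230)²) = √(513.74756 + 4792.79290) = 72.846 mm
Threshold 19.5 mm: none within range.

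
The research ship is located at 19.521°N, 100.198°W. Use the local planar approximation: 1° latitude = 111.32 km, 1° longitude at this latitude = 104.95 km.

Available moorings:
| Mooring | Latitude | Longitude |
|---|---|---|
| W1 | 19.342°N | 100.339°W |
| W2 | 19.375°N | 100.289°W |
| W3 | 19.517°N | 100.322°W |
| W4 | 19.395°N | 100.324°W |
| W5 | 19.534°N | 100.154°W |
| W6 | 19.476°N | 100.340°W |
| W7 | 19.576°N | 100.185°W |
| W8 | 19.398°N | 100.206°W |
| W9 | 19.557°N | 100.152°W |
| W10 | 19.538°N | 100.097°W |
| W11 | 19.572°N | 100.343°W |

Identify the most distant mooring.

W1

Distances from 19.521°N, 100.198°W:
W1: 24.820 km
W2: 18.851 km
W3: 13.021 km
W4: 19.277 km
W5: 4.839 km
W6: 15.722 km
W7: 6.273 km
W8: 13.718 km
W9: 6.274 km
W10: 10.768 km
W11: 16.242 km
Maximum: W1 at 24.820 km.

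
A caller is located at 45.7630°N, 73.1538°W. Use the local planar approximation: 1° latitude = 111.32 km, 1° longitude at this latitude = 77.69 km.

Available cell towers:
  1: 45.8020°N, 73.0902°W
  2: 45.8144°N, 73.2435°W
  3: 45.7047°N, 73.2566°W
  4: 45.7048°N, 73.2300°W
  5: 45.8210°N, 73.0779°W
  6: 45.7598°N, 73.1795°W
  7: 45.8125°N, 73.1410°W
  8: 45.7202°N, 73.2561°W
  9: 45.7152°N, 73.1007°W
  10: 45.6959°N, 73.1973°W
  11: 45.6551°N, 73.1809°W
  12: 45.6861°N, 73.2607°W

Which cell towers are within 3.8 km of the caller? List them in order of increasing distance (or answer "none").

Distances from 45.7630°N, 73.1538°W:
1: √((0.0390·111.32)² + (0.0636·77.69)²) = √(18.848449 + 24.414311) = 6.5774 km
2: √((0.0514·111.32)² + (-0.0897·77.69)²) = √(32.739545 + 48.564076) = 9.0169 km
3: √((-0.0583·111.32)² + (-0.1028·77.69)²) = √(42.119529 + 63.784693) = 10.2910 km
4: √((-0.0582·111.32)² + (-0.0762·77.69)²) = √(41.975160 + 35.046140) = 8.7762 km
5: √((0.0580·111.32)² + (0.0759·77.69)²) = √(41.687167 + 34.770729) = 8.7440 km
6: √((-0.0032·111.32)² + (-0.0257·77.69)²) = √(0.126896 + 3.986543) = 2.0282 km
7: √((0.0495·111.32)² + (0.0128·77.69)²) = √(30.363847 + 0.988895) = 5.5994 km
8: √((-0.0428·111.32)² + (-0.1023·77.69)²) = √(22.700422 + 63.165729) = 9.2664 km
9: √((-0.0478·111.32)² + (0.0531·77.69)²) = √(28.314063 + 17.018422) = 6.7329 km
10: √((-0.0671·111.32)² + (-0.0435·77.69)²) = √(55.794506 + 11.421122) = 8.1985 km
11: √((-0.1079·111.32)² + (-0.0271·77.69)²) = √(144.274403 + 4.432705) = 12.1946 km
12: √((-0.0769·111.32)² + (-0.1069·77.69)²) = √(73.282297 + 68.974038) = 11.9271 km
Threshold 3.8 km: 6 (2.0282 km) is within range.

6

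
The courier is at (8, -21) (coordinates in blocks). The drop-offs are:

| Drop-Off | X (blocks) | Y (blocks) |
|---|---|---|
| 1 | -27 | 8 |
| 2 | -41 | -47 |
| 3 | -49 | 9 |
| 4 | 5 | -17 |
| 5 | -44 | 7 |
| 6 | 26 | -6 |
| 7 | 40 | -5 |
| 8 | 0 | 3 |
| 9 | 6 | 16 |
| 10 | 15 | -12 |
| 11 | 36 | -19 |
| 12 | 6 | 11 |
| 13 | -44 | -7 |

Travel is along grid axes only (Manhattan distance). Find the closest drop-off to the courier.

Distances from (8, -21):
1: 64 blocks
2: 75 blocks
3: 87 blocks
4: 7 blocks
5: 80 blocks
6: 33 blocks
7: 48 blocks
8: 32 blocks
9: 39 blocks
10: 16 blocks
11: 30 blocks
12: 34 blocks
13: 66 blocks
Minimum: 4 at 7 blocks.

4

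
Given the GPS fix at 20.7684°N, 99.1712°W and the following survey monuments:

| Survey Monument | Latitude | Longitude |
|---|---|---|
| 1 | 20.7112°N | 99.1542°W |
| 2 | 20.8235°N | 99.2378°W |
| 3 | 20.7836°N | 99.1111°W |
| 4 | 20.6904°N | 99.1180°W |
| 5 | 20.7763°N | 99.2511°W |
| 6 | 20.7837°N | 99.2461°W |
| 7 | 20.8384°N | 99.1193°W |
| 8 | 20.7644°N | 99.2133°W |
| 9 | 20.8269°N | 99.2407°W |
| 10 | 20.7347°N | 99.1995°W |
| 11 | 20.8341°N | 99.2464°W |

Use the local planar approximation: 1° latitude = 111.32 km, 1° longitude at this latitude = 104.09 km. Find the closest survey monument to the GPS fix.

8

Distances from 20.7684°N, 99.1712°W:
1: √((-0.0572·111.32)² + (0.0170·104.09)²) = √(40.545107 + 3.131236) = 6.6088 km
2: √((0.0551·111.32)² + (-0.0666·104.09)²) = √(37.622668 + 48.058087) = 9.2564 km
3: √((0.0152·111.32)² + (0.0601·104.09)²) = √(2.863081 + 39.135146) = 6.4806 km
4: √((-0.0780·111.32)² + (0.0532·104.09)²) = √(75.393794 + 30.664881) = 10.2985 km
5: √((0.0079·111.32)² + (-0.0799·104.09)²) = √(0.773394 + 69.169013) = 8.3632 km
6: √((0.0153·111.32)² + (-0.0749·104.09)²) = √(2.900877 + 60.782933) = 7.9802 km
7: √((0.0700·111.32)² + (0.0519·104.09)²) = √(60.721498 + 29.184532) = 9.4819 km
8: √((-0.0040·111.32)² + (-0.0421·104.09)²) = √(0.198274 + 19.203580) = 4.4048 km
9: √((0.0585·111.32)² + (-0.0695·104.09)²) = √(42.409009 + 52.334445) = 9.7336 km
10: √((-0.0337·111.32)² + (-0.0283·104.09)²) = √(14.073632 + 8.677425) = 4.7698 km
11: √((0.0657·111.32)² + (-0.0752·104.09)²) = √(53.490559 + 61.270821) = 10.7127 km
Minimum: 8 at 4.4048 km.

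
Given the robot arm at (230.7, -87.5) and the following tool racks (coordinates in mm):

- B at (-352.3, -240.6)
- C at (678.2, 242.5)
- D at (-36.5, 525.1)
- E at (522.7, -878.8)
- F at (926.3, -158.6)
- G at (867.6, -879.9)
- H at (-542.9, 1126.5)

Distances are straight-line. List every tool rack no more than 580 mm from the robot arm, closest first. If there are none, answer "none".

C

Distances from (230.7, -87.5):
B: √((-583.0)² + (-153.1)²) = √(339889.000 + 23439.610) = 602.8 mm
C: √((447.5)² + (330.0)²) = √(200256.250 + 108900.000) = 556.0 mm
D: √((-267.2)² + (612.6)²) = √(71395.840 + 375278.760) = 668.3 mm
E: √((292.0)² + (-791.3)²) = √(85264.000 + 626155.690) = 843.5 mm
F: √((695.6)² + (-71.1)²) = √(483859.360 + 5055.210) = 699.2 mm
G: √((636.9)² + (-792.4)²) = √(405641.610 + 627897.760) = 1016.6 mm
H: √((-773.6)² + (1214.0)²) = √(598456.960 + 1473796.000) = 1439.5 mm
Threshold 580 mm: C (556.0 mm) is within range.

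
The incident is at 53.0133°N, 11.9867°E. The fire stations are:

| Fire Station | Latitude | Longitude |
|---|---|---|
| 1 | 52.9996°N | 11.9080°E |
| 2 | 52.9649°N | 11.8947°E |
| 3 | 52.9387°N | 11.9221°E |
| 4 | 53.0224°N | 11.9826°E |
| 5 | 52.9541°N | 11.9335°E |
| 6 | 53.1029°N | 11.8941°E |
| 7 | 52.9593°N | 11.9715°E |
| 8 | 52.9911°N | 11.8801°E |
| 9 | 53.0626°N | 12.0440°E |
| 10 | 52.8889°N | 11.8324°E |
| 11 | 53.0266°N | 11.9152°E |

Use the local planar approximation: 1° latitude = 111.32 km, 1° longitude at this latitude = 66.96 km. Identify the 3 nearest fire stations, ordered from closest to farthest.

Distances from 53.0133°N, 11.9867°E:
1: √((-0.0137·111.32)² + (-0.0787·66.96)²) = √(2.325881 + 27.770286) = 5.4860 km
2: √((-0.0484·111.32)² + (-0.0920·66.96)²) = √(29.029337 + 37.949543) = 8.1841 km
3: √((-0.0746·111.32)² + (-0.0646·66.96)²) = √(68.964255 + 18.710954) = 9.3635 km
4: √((0.0091·111.32)² + (-0.0041·66.96)²) = √(1.026193 + 0.075370) = 1.0496 km
5: √((-0.0592·111.32)² + (-0.0532·66.96)²) = √(43.429998 + 12.689782) = 7.4913 km
6: √((0.0896·111.32)² + (-0.0926·66.96)²) = √(99.486102 + 38.446151) = 11.7445 km
7: √((-0.0540·111.32)² + (-0.0152·66.96)²) = √(36.135487 + 1.035901) = 6.0968 km
8: √((-0.0222·111.32)² + (-0.1066·66.96)²) = √(6.107343 + 50.950130) = 7.5536 km
9: √((0.0493·111.32)² + (0.0573·66.96)²) = √(30.118978 + 14.721096) = 6.6963 km
10: √((-0.1244·111.32)² + (-0.1543·66.96)²) = √(191.772865 + 106.748736) = 17.2778 km
11: √((0.0133·111.32)² + (-0.0715·66.96)²) = √(2.192046 + 22.921497) = 5.0113 km
Sorted: 4 (1.0496 km) < 11 (5.0113 km) < 1 (5.4860 km) < 7 (6.0968 km) < 9 (6.6963 km) < …

4, 11, 1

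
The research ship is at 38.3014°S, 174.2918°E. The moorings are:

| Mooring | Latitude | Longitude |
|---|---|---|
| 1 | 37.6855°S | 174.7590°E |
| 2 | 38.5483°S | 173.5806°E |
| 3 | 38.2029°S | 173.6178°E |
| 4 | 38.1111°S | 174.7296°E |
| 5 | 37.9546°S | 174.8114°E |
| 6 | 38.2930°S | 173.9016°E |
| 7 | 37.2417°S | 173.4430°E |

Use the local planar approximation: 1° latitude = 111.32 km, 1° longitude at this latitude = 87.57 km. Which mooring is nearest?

Distances from 38.3014°S, 174.2918°E:
1: √((0.6159·111.32)² + (0.4672·87.57)²) = √(4700.746199 + 1673.849349) = 79.8411 km
2: √((-0.2469·111.32)² + (-0.7112·87.57)²) = √(755.420168 + 3878.771495) = 68.0749 km
3: √((0.0985·111.32)² + (-0.6740·87.57)²) = √(120.231664 + 3483.617732) = 60.0321 km
4: √((0.1903·111.32)² + (0.4378·87.57)²) = √(448.770160 + 1469.813439) = 43.8016 km
5: √((0.3468·111.32)² + (0.5196·87.57)²) = √(1490.405941 + 2070.374854) = 59.6723 km
6: √((0.0084·111.32)² + (-0.3902·87.57)²) = √(0.874390 + 1167.576189) = 34.1826 km
7: √((1.0597·111.32)² + (-0.8488·87.57)²) = √(13915.930913 + 5524.862083) = 139.4302 km
Minimum: 6 at 34.1826 km.

6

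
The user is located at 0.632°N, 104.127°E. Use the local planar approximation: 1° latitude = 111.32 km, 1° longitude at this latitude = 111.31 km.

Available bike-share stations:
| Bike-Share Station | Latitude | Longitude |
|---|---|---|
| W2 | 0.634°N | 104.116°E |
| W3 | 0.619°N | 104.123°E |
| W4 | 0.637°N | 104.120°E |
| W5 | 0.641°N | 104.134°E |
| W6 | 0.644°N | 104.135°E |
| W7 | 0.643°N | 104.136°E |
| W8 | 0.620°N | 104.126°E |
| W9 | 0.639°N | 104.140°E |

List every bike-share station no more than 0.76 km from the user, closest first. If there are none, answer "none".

Distances from 0.632°N, 104.127°E:
W2: √((0.002·111.32)² + (-0.011·111.31)²) = √(0.04957 + 1.49918) = 1.244 km
W3: √((-0.013·111.32)² + (-0.004·111.31)²) = √(2.09427 + 0.19824) = 1.514 km
W4: √((0.005·111.32)² + (-0.007·111.31)²) = √(0.30980 + 0.60711) = 0.958 km
W5: √((0.009·111.32)² + (0.007·111.31)²) = √(1.00376 + 0.60711) = 1.269 km
W6: √((0.012·111.32)² + (0.008·111.31)²) = √(1.78447 + 0.79295) = 1.605 km
W7: √((0.011·111.32)² + (0.009·111.31)²) = √(1.49945 + 1.00358) = 1.582 km
W8: √((-0.012·111.32)² + (-0.001·111.31)²) = √(1.78447 + 0.01239) = 1.340 km
W9: √((0.007·111.32)² + (0.013·111.31)²) = √(0.60721 + 2.09390) = 1.644 km
Threshold 0.76 km: none within range.

none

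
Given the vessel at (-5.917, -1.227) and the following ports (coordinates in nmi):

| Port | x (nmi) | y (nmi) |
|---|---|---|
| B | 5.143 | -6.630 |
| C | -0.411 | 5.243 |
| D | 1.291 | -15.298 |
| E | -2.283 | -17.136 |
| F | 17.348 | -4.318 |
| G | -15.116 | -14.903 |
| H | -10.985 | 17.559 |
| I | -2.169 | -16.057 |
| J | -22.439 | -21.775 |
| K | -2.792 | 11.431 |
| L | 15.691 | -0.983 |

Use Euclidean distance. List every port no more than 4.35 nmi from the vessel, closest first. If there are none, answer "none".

none

Distances from (-5.917, -1.227):
B: √((11.060)² + (-5.403)²) = √(122.32360 + 29.19241) = 12.309 nmi
C: √((5.506)² + (6.470)²) = √(30.31604 + 41.86090) = 8.496 nmi
D: √((7.208)² + (-14.071)²) = √(51.95526 + 197.99304) = 15.810 nmi
E: √((3.634)² + (-15.909)²) = √(13.20596 + 253.09628) = 16.319 nmi
F: √((23.265)² + (-3.091)²) = √(541.26022 + 9.55428) = 23.469 nmi
G: √((-9.199)² + (-13.676)²) = √(84.62160 + 187.03298) = 16.482 nmi
H: √((-5.068)² + (18.786)²) = √(25.68462 + 352.91380) = 19.458 nmi
I: √((3.748)² + (-14.830)²) = √(14.04750 + 219.92890) = 15.296 nmi
J: √((-16.522)² + (-20.548)²) = √(272.97648 + 422.22030) = 26.367 nmi
K: √((3.125)² + (12.658)²) = √(9.76562 + 160.22496) = 13.038 nmi
L: √((21.608)² + (0.244)²) = √(466.90566 + 0.05954) = 21.609 nmi
Threshold 4.35 nmi: none within range.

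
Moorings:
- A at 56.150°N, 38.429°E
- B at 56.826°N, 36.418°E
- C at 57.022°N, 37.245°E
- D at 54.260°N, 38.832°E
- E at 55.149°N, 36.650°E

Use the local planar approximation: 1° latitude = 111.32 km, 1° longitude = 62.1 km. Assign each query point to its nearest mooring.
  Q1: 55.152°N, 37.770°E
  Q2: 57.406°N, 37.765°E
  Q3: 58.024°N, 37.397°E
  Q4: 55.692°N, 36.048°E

Q1 at 55.152°N, 37.770°E:
  A: 118.395 km
  B: 204.390 km
  C: 210.706 km
  D: 119.203 km
  E: 69.553 km
  → nearest: E (69.553 km)
Q2 at 57.406°N, 37.765°E:
  A: 145.771 km
  B: 105.668 km
  C: 53.573 km
  D: 356.426 km
  E: 260.616 km
  → nearest: C (53.573 km)
Q3 at 58.024°N, 37.397°E:
  A: 218.236 km
  B: 146.565 km
  C: 111.941 km
  D: 428.380 km
  E: 323.389 km
  → nearest: C (111.941 km)
Q4 at 55.692°N, 36.048°E:
  A: 156.403 km
  B: 128.311 km
  C: 165.668 km
  D: 235.162 km
  E: 71.073 km
  → nearest: E (71.073 km)

Q1→E; Q2→C; Q3→C; Q4→E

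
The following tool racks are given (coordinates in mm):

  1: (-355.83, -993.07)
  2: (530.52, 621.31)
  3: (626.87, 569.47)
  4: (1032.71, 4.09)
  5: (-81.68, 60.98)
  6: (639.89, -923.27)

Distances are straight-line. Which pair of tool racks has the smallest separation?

2 and 3

Pairwise distances:
2–3: √((96.35)² + (-51.84)²) = √(9283.3225 + 2687.3856) = 109.41 mm
3–4: √((405.84)² + (-565.38)²) = √(164706.1056 + 319654.5444) = 695.96 mm
2–4: √((502.19)² + (-617.22)²) = √(252194.7961 + 380960.5284) = 795.71 mm
2–5: √((-612.20)² + (-560.33)²) = √(374788.8400 + 313969.7089) = 829.91 mm
3–5: √((-708.55)² + (-508.49)²) = √(502043.1025 + 258562.0801) = 872.13 mm
1–6: √((995.72)² + (69.80)²) = √(991458.3184 + 4872.0400) = 998.16 mm
4–6: √((-392.82)² + (-927.36)²) = √(154307.5524 + 859996.5696) = 1007.13 mm
1–5: √((274.15)² + (1054.05)²) = √(75158.2225 + 1111021.4025) = 1089.12 mm
4–5: √((-1114.39)² + (56.89)²) = √(1241865.0721 + 3236.4721) = 1115.84 mm
5–6: √((721.57)² + (-984.25)²) = √(520663.2649 + 968748.0625) = 1220.41 mm
3–6: √((13.02)² + (-1492.74)²) = √(169.5204 + 2228272.7076) = 1492.80 mm
2–6: √((109.37)² + (-1544.58)²) = √(11961.7969 + 2385727.3764) = 1548.45 mm
1–4: √((1388.54)² + (997.16)²) = √(1928043.3316 + 994328.0656) = 1709.49 mm
1–2: √((886.35)² + (1614.38)²) = √(785616.3225 + 2606222.7844) = 1841.69 mm
1–3: √((982.70)² + (1562.54)²) = √(965699.2900 + 2441531.2516) = 1845.87 mm
Closest pair: 2–3 at 109.41 mm.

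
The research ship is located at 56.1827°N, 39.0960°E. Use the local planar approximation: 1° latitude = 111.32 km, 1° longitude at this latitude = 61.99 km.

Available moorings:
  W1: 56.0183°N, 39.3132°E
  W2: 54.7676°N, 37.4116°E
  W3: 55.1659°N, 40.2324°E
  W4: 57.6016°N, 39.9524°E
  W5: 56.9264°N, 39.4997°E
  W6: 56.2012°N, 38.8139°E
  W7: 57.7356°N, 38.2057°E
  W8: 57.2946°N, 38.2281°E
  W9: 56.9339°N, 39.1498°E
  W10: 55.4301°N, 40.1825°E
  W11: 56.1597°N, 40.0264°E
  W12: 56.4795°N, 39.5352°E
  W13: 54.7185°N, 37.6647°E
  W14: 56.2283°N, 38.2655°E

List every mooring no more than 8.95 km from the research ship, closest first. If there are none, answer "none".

Distances from 56.1827°N, 39.0960°E:
W1: √((-0.1644·111.32)² + (0.2172·61.99)²) = √(334.926894 + 181.285436) = 22.7203 km
W2: √((-1.4151·111.32)² + (-1.6844·61.99)²) = √(24815.364417 + 10902.691867) = 188.9922 km
W3: √((-1.0168·111.32)² + (1.1364·61.99)²) = √(12812.015943 + 4962.559453) = 133.3213 km
W4: √((1.4189·111.32)² + (0.8564·61.99)²) = √(24948.817877 + 2818.360802) = 166.6349 km
W5: √((0.7437·111.32)² + (0.4037·61.99)²) = √(6853.966198 + 626.268793) = 86.4884 km
W6: √((0.0185·111.32)² + (-0.2821·61.99)²) = √(4.241211 + 305.808424) = 17.6082 km
W7: √((1.5529·111.32)² + (-0.8903·61.99)²) = √(29883.631694 + 3045.902655) = 181.4650 km
W8: √((1.1119·111.32)² + (-0.8679·61.99)²) = √(15320.673443 + 2894.560621) = 134.9638 km
W9: √((0.7512·111.32)² + (0.0538·61.99)²) = √(6992.903801 + 11.122639) = 83.6901 km
W10: √((-0.7526·111.32)² + (1.0865·61.99)²) = √(7018.993226 + 4536.310089) = 107.4956 km
W11: √((-0.0230·111.32)² + (0.9304·61.99)²) = √(6.555443 + 3326.462839) = 57.7323 km
W12: √((0.2968·111.32)² + (0.4392·61.99)²) = √(1091.626798 + 741.255512) = 42.8122 km
W13: √((-1.4642·111.32)² + (-1.4313·61.99)²) = √(26567.286572 + 7872.354005) = 185.5792 km
W14: √((0.0456·111.32)² + (-0.8305·61.99)²) = √(25.767725 + 2650.467884) = 51.7323 km
Threshold 8.95 km: none within range.

none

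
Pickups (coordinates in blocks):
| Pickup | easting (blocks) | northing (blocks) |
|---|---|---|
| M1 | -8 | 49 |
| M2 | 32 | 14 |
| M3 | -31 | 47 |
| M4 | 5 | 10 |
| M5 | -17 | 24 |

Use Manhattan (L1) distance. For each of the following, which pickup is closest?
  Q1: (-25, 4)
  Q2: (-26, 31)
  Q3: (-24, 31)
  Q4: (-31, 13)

Q1 at (-25, 4):
  M1: 62 blocks
  M2: 67 blocks
  M3: 49 blocks
  M4: 36 blocks
  M5: 28 blocks
  → nearest: M5 (28 blocks)
Q2 at (-26, 31):
  M1: 36 blocks
  M2: 75 blocks
  M3: 21 blocks
  M4: 52 blocks
  M5: 16 blocks
  → nearest: M5 (16 blocks)
Q3 at (-24, 31):
  M1: 34 blocks
  M2: 73 blocks
  M3: 23 blocks
  M4: 50 blocks
  M5: 14 blocks
  → nearest: M5 (14 blocks)
Q4 at (-31, 13):
  M1: 59 blocks
  M2: 64 blocks
  M3: 34 blocks
  M4: 39 blocks
  M5: 25 blocks
  → nearest: M5 (25 blocks)

Q1→M5; Q2→M5; Q3→M5; Q4→M5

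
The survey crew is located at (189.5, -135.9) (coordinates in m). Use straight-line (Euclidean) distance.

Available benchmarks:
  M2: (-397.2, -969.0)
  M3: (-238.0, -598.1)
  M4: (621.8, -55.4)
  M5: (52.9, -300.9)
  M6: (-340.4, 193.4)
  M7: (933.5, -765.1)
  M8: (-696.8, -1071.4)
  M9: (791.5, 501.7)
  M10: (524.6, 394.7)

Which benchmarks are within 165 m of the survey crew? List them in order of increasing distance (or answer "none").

Distances from (189.5, -135.9):
M2: √((-586.7)² + (-833.1)²) = √(344216.890 + 694055.610) = 1019.0 m
M3: √((-427.5)² + (-462.2)²) = √(182756.250 + 213628.840) = 629.6 m
M4: √((432.3)² + (80.5)²) = √(186883.290 + 6480.250) = 439.7 m
M5: √((-136.6)² + (-165.0)²) = √(18659.560 + 27225.000) = 214.2 m
M6: √((-529.9)² + (329.3)²) = √(280794.010 + 108438.490) = 623.9 m
M7: √((744.0)² + (-629.2)²) = √(553536.000 + 395892.640) = 974.4 m
M8: √((-886.3)² + (-935.5)²) = √(785527.690 + 875160.250) = 1288.7 m
M9: √((602.0)² + (637.6)²) = √(362404.000 + 406533.760) = 876.9 m
M10: √((335.1)² + (530.6)²) = √(112292.010 + 281536.360) = 627.6 m
Threshold 165 m: none within range.

none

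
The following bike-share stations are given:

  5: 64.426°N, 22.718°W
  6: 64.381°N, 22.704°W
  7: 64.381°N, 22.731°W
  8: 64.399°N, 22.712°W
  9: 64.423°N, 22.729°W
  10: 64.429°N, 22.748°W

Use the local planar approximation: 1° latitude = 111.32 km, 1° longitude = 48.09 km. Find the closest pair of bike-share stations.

Pairwise distances:
5–6: √((-0.045·111.32)² + (0.014·48.09)²) = √(25.09409 + 0.45328) = 5.054 km
5–7: √((-0.045·111.32)² + (-0.013·48.09)²) = √(25.09409 + 0.39084) = 5.048 km
5–8: √((-0.027·111.32)² + (0.006·48.09)²) = √(9.03387 + 0.08326) = 3.019 km
5–9: √((-0.003·111.32)² + (-0.011·48.09)²) = √(0.11153 + 0.27983) = 0.626 km
5–10: √((0.003·111.32)² + (-0.030·48.09)²) = √(0.11153 + 2.08138) = 1.481 km
6–7: √((0.000·111.32)² + (-0.027·48.09)²) = √(0.00000 + 1.68592) = 1.298 km
6–8: √((0.018·111.32)² + (-0.008·48.09)²) = √(4.01505 + 0.14801) = 2.040 km
6–9: √((0.042·111.32)² + (-0.025·48.09)²) = √(21.85974 + 1.44541) = 4.828 km
6–10: √((0.048·111.32)² + (-0.044·48.09)²) = √(28.55150 + 4.47729) = 5.747 km
7–8: √((0.018·111.32)² + (0.019·48.09)²) = √(4.01505 + 0.83487) = 2.202 km
7–9: √((0.042·111.32)² + (0.002·48.09)²) = √(21.85974 + 0.00925) = 4.676 km
7–10: √((0.048·111.32)² + (-0.017·48.09)²) = √(28.55150 + 0.66836) = 5.406 km
8–9: √((0.024·111.32)² + (-0.017·48.09)²) = √(7.13787 + 0.66836) = 2.794 km
8–10: √((0.030·111.32)² + (-0.036·48.09)²) = √(11.15293 + 2.99719) = 3.762 km
9–10: √((0.006·111.32)² + (-0.019·48.09)²) = √(0.44612 + 0.83487) = 1.132 km
Closest pair: 5–9 at 0.626 km.

5 and 9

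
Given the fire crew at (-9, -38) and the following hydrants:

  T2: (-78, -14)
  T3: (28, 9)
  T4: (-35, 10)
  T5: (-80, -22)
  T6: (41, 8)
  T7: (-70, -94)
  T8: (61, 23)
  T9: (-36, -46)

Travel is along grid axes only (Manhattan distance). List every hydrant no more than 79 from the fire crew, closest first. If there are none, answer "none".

T9, T4

Distances from (-9, -38):
T2: |-69| + |24| = 69 + 24 = 93
T3: |37| + |47| = 37 + 47 = 84
T4: |-26| + |48| = 26 + 48 = 74
T5: |-71| + |16| = 71 + 16 = 87
T6: |50| + |46| = 50 + 46 = 96
T7: |-61| + |-56| = 61 + 56 = 117
T8: |70| + |61| = 70 + 61 = 131
T9: |-27| + |-8| = 27 + 8 = 35
Threshold 79: T9 (35), T4 (74) are within range.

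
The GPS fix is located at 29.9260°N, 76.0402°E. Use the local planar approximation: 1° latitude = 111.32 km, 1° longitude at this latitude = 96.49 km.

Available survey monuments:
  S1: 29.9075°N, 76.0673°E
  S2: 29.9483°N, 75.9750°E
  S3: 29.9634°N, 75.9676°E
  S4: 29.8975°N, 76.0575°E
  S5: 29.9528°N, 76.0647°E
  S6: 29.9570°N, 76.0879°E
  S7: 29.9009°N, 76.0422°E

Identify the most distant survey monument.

Distances from 29.9260°N, 76.0402°E:
S1: √((-0.0185·111.32)² + (0.0271·96.49)²) = √(4.241211 + 6.837592) = 3.3285 km
S2: √((0.0223·111.32)² + (-0.0652·96.49)²) = √(6.162488 + 39.578543) = 6.7632 km
S3: √((0.0374·111.32)² + (-0.0726·96.49)²) = √(17.333633 + 49.072463) = 8.1490 km
S4: √((-0.0285·111.32)² + (0.0173·96.49)²) = √(10.065518 + 2.786486) = 3.5850 km
S5: √((0.0268·111.32)² + (0.0245·96.49)²) = √(8.900532 + 5.588520) = 3.8064 km
S6: √((0.0310·111.32)² + (0.0477·96.49)²) = √(11.908849 + 21.183678) = 5.7526 km
S7: √((-0.0251·111.32)² + (0.0020·96.49)²) = √(7.807174 + 0.037241) = 2.8008 km
Maximum: S3 at 8.1490 km.

S3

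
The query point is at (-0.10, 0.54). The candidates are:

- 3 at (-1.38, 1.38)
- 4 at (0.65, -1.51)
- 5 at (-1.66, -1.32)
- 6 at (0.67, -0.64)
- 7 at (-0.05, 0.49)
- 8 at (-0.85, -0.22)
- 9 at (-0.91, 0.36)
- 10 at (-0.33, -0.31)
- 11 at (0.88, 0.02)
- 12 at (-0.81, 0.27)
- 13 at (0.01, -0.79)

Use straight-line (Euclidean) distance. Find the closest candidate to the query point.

7

Distances from (-0.10, 0.54):
3: √((-1.28)² + (0.84)²) = √(1.6384 + 0.7056) = 1.53
4: √((0.75)² + (-2.05)²) = √(0.5625 + 4.2025) = 2.18
5: √((-1.56)² + (-1.86)²) = √(2.4336 + 3.4596) = 2.43
6: √((0.77)² + (-1.18)²) = √(0.5929 + 1.3924) = 1.41
7: √((0.05)² + (-0.05)²) = √(0.0025 + 0.0025) = 0.07
8: √((-0.75)² + (-0.76)²) = √(0.5625 + 0.5776) = 1.07
9: √((-0.81)² + (-0.18)²) = √(0.6561 + 0.0324) = 0.83
10: √((-0.23)² + (-0.85)²) = √(0.0529 + 0.7225) = 0.88
11: √((0.98)² + (-0.52)²) = √(0.9604 + 0.2704) = 1.11
12: √((-0.71)² + (-0.27)²) = √(0.5041 + 0.0729) = 0.76
13: √((0.11)² + (-1.33)²) = √(0.0121 + 1.7689) = 1.33
Minimum: 7 at 0.07.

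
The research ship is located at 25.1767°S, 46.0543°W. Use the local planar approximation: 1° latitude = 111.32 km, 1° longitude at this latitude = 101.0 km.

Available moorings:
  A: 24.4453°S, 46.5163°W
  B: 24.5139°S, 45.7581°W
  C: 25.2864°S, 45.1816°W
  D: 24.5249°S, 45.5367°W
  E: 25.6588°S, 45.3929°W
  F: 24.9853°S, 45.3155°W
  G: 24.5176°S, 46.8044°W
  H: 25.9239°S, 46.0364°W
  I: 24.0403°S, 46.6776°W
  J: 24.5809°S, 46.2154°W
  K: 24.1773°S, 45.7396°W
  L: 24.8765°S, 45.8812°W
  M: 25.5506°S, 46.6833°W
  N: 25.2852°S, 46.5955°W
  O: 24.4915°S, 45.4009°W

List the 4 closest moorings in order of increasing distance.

L, N, J, M

Distances from 25.1767°S, 46.0543°W:
A: 93.8428 km
B: 79.6172 km
C: 88.9846 km
D: 89.4297 km
E: 85.6891 km
F: 77.6012 km
G: 105.4652 km
H: 83.1979 km
I: 141.3025 km
J: 68.2912 km
K: 115.7046 km
L: 37.7152 km
M: 75.9498 km
N: 55.9797 km
O: 100.8624 km
Sorted: L (37.7152 km) < N (55.9797 km) < J (68.2912 km) < M (75.9498 km) < F (77.6012 km) < B (79.6172 km) < …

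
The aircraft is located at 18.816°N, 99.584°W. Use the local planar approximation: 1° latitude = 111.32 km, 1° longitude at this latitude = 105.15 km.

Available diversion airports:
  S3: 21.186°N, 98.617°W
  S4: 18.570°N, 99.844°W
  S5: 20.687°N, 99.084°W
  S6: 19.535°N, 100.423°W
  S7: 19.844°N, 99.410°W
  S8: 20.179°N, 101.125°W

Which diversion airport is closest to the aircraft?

S4

Distances from 18.816°N, 99.584°W:
S3: 282.744 km
S4: 38.696 km
S5: 214.813 km
S6: 119.118 km
S7: 115.890 km
S8: 221.985 km
Minimum: S4 at 38.696 km.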